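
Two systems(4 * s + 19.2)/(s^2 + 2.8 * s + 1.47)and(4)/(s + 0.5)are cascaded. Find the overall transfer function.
Series: H = H₁ · H₂ = (n₁·n₂)/(d₁·d₂).
Num: n₁·n₂ = 16*s + 76.8. Den: d₁·d₂ = s^3 + 3.3*s^2 + 2.87*s + 0.735.
H(s) = (16*s + 76.8)/(s^3 + 3.3*s^2 + 2.87*s + 0.735)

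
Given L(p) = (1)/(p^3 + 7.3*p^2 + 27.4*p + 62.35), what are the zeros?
Numerator is a nonzero constant (1) → Zeros: none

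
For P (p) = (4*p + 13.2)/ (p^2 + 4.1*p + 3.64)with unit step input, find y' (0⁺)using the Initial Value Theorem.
IVT: y'(0⁺) = lim_{p→∞} p²·Y(p) = lim_{p→∞} p·P(p).
deg(num) = 1, deg(den) = 2, relative degree = 1, so p·P(p) → (leading num)/(leading den) = 4/1 = 4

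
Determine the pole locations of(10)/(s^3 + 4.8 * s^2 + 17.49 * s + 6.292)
Set denominator = 0: s^3 + 4.8*s^2 + 17.49*s + 6.292 = (s + 0.4)(s^2 + 4.4*s + 15.73) = 0 → Poles: -0.4, -2.2 + 3.3j, -2.2 - 3.3j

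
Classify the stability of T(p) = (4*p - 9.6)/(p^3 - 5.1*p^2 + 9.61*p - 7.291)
Denominator: p^3 - 5.1*p^2 + 9.61*p - 7.291 = (p - 2.3)(p^2 - 2.8*p + 3.17). Poles: 1.4 + 1.1j, 1.4 - 1.1j, 2.3. Unstable (3 pole(s) in RHP)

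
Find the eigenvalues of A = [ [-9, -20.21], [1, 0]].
Eigenvalues solve det(λI - A) = 0.
Characteristic polynomial: λ^2 + 9*λ + 20.21 = 0.
Factor: (λ + 4.7)(λ + 4.3) = 0.
Roots: -4.3, -4.7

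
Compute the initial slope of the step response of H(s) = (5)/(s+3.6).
IVT: y'(0⁺) = lim_{s→∞} s²·Y(s) = lim_{s→∞} s·H(s).
deg(num) = 0, deg(den) = 1, relative degree = 1, so s·H(s) → (leading num)/(leading den) = 5/1 = 5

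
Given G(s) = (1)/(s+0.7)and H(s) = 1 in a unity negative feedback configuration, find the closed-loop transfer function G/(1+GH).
Closed-loop T = G/(1+GH).
Numerator: G_num * H_den = 1.
Denominator: G_den * H_den + G_num * H_num = (s + 0.7) + (1) = s + 1.7.
T(s) = (1)/(s + 1.7)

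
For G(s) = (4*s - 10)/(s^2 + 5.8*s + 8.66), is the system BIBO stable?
Denominator: s^2 + 5.8*s + 8.66. Poles: -2.9 + 0.5j, -2.9 - 0.5j. All Re(p)<0: Yes (stable)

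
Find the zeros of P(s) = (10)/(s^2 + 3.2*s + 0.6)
Numerator is a nonzero constant (10) → Zeros: none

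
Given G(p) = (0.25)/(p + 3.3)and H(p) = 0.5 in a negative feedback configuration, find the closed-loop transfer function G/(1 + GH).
Closed-loop T = G/(1+GH).
Numerator: G_num * H_den = 0.25.
Denominator: G_den * H_den + G_num * H_num = (p + 3.3) + (0.125) = p + 3.425.
T(p) = (0.25)/(p + 3.425)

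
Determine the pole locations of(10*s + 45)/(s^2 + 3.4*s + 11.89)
Set denominator = 0: s^2 + 3.4*s + 11.89 = 0 → Poles: -1.7 + 3j, -1.7 - 3j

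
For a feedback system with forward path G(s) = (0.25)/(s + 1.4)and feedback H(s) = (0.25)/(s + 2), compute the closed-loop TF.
Closed-loop T = G/(1+GH).
Numerator: G_num * H_den = 0.25*s + 0.5.
Denominator: G_den * H_den + G_num * H_num = (s^2 + 3.4*s + 2.8) + (0.0625) = s^2 + 3.4*s + 2.8625.
T(s) = (0.25*s + 0.5)/(s^2 + 3.4*s + 2.8625)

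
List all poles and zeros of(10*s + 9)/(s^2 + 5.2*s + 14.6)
Set denominator = 0: s^2 + 5.2*s + 14.6 = 0 → Poles: -2.6 + 2.8j, -2.6 - 2.8j
Set numerator = 0: 10*s + 9 = 0 → Zeros: -0.9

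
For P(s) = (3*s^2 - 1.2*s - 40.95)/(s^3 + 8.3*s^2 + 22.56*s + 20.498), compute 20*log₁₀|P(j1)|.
Substitute s = j*1: P(j1) = -0.915827 + 1.52035j.
|P(j1)| = sqrt(Re² + Im²) = 1.775.
20*log₁₀(1.775) = 4.98 dB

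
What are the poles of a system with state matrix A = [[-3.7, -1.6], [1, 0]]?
Eigenvalues solve det(λI - A) = 0.
Characteristic polynomial: λ^2 + 3.7*λ + 1.6 = 0.
Factor: (λ + 0.5)(λ + 3.2) = 0.
Roots: -0.5, -3.2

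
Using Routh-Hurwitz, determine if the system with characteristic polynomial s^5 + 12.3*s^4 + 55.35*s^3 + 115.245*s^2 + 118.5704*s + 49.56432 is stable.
Routh array:
s^5: [1, 55.35, 118.5704]; s^4: [12.3, 115.245, 49.56432]; s^3: [45.9805, 114.541]; s^2: [84.6048, 49.56432]; s^1: [87.6039]; s^0: [49.56432]
First column: [1, 12.3, 45.9805, 84.6048, 87.6039, 49.56432]. Sign changes = 0.
Yes, stable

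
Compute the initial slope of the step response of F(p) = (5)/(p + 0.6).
IVT: y'(0⁺) = lim_{p→∞} p²·Y(p) = lim_{p→∞} p·F(p).
deg(num) = 0, deg(den) = 1, relative degree = 1, so p·F(p) → (leading num)/(leading den) = 5/1 = 5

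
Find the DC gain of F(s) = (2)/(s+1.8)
DC gain = F(0) = num(0)/den(0) = 2/1.8 = 1.111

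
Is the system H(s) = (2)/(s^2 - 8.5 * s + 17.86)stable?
Denominator: s^2 - 8.5*s + 17.86 = (s - 4.7)(s - 3.8). Poles: 3.8, 4.7. All Re(p)<0: No (unstable)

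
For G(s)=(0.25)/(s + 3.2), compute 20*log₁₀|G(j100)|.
Substitute s = j*100: G(j100) = 7.99182e-05 - 0.00249744j.
|G(j100)| = sqrt(Re² + Im²) = 0.002499.
20*log₁₀(0.002499) = -52.05 dB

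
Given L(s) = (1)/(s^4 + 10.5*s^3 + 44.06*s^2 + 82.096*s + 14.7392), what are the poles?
Set denominator = 0: s^4 + 10.5*s^3 + 44.06*s^2 + 82.096*s + 14.7392 = (s + 4.7)(s + 0.2)(s^2 + 5.6*s + 15.68) = 0 → Poles: -0.2, -2.8 + 2.8j, -2.8 - 2.8j, -4.7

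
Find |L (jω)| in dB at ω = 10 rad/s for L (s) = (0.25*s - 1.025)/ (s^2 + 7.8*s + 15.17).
Substitute s = j*10: L(j10) = 0.021231 - 0.00994908j.
|L(j10)| = sqrt(Re² + Im²) = 0.02345.
20*log₁₀(0.02345) = -32.60 dB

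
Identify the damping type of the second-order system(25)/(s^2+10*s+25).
Standard form: ωn²/(s²+2ζωn·s+ωn²) gives ωn=5, ζ=1.
Critically damped (ζ = 1)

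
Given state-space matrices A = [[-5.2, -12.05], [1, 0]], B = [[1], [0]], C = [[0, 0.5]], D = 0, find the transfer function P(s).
P(s) = C(sI - A)⁻¹B + D.
Characteristic polynomial det(sI - A) = s^2 + 5.2*s + 12.05.
Numerator from C·adj(sI-A)·B + D·det(sI-A) = 0.5.
P(s) = (0.5)/(s^2 + 5.2*s + 12.05)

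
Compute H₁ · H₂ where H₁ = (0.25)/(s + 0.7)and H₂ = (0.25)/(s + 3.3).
Series: H = H₁ · H₂ = (n₁·n₂)/(d₁·d₂).
Num: n₁·n₂ = 0.0625. Den: d₁·d₂ = s^2 + 4*s + 2.31.
H(s) = (0.0625)/(s^2 + 4*s + 2.31)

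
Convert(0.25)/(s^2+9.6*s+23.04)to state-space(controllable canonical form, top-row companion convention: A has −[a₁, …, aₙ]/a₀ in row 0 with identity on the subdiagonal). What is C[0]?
Reachable canonical form: C = numerator coefficients (right-aligned, zero-padded to length n).
num = 0.25, C = [[0, 0.25]].
C[0] = 0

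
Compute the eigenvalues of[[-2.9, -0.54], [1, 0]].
Eigenvalues solve det(λI - A) = 0.
Characteristic polynomial: λ^2 + 2.9*λ + 0.54 = 0.
Factor: (λ + 0.2)(λ + 2.7) = 0.
Roots: -0.2, -2.7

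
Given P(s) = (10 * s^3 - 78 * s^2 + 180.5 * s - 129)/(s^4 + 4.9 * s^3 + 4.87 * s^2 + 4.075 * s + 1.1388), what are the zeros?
Set numerator = 0: 10*s^3 - 78*s^2 + 180.5*s - 129 = 10*(s - 1.5)(s - 2)(s - 4.3) = 0 → Zeros: 1.5, 2, 4.3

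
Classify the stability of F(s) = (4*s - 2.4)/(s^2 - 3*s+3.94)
Denominator: s^2 - 3*s + 3.94. Poles: 1.5 + 1.3j, 1.5 - 1.3j. Unstable (2 pole(s) in RHP)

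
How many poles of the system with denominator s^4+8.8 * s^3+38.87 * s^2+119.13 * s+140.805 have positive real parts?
s^4 + 8.8*s^3 + 38.87*s^2 + 119.13*s + 140.805 = (s + 4.5)(s + 2.1)(s^2 + 2.2*s + 14.9). Poles: -1.1 + 3.7j, -1.1 - 3.7j, -2.1, -4.5. RHP poles (Re>0): 0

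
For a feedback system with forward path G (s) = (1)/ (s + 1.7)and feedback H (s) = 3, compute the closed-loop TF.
Closed-loop T = G/(1+GH).
Numerator: G_num * H_den = 1.
Denominator: G_den * H_den + G_num * H_num = (s + 1.7) + (3) = s + 4.7.
T(s) = (1)/(s + 4.7)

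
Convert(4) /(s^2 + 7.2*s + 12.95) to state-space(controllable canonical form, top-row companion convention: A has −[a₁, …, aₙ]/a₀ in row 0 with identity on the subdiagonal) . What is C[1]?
Reachable canonical form: C = numerator coefficients (right-aligned, zero-padded to length n).
num = 4, C = [[0, 4]].
C[1] = 4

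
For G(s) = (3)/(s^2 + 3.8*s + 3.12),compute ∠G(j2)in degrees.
Substitute s = j*2: G(j2) = -0.0451017 - 0.389515j.
∠G(j2) = atan2(Im, Re) = atan2(-0.389515, -0.0451017) = -96.60°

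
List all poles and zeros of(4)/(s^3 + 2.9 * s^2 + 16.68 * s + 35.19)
Set denominator = 0: s^3 + 2.9*s^2 + 16.68*s + 35.19 = (s + 2.3)(s^2 + 0.6*s + 15.3) = 0 → Poles: -0.3 + 3.9j, -0.3 - 3.9j, -2.3
Numerator is a nonzero constant (4) → Zeros: none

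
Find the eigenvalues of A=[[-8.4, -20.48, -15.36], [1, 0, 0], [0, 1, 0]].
Eigenvalues solve det(λI - A) = 0.
Characteristic polynomial: λ^3 + 8.4*λ^2 + 20.48*λ + 15.36 = 0.
Factor: (λ + 2)(λ + 4.8)(λ + 1.6) = 0.
Roots: -1.6, -2, -4.8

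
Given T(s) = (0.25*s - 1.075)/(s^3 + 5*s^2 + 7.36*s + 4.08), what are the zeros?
Set numerator = 0: 0.25*s - 1.075 = 0 → Zeros: 4.3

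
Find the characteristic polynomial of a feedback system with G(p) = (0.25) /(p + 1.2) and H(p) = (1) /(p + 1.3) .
Characteristic poly = G_den * H_den + G_num * H_num = (p^2 + 2.5*p + 1.56) + (0.25) = p^2 + 2.5*p + 1.81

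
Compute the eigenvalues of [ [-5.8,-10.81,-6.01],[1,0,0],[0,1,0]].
Eigenvalues solve det(λI - A) = 0.
Characteristic polynomial: λ^3 + 5.8*λ^2 + 10.81*λ + 6.01 = 0.
Factor: (λ + 1)(λ^2 + 4.8*λ + 6.01) = 0.
Roots: -1, -2.4 + 0.5j, -2.4 - 0.5j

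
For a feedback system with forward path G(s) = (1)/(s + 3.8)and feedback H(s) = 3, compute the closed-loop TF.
Closed-loop T = G/(1+GH).
Numerator: G_num * H_den = 1.
Denominator: G_den * H_den + G_num * H_num = (s + 3.8) + (3) = s + 6.8.
T(s) = (1)/(s + 6.8)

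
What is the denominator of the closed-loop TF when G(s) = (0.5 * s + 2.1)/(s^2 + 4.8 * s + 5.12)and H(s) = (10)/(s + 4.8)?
Characteristic poly = G_den * H_den + G_num * H_num = (s^3 + 9.6*s^2 + 28.16*s + 24.576) + (5*s + 21) = s^3 + 9.6*s^2 + 33.16*s + 45.576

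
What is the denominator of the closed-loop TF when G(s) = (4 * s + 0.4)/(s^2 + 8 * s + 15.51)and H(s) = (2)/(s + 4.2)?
Characteristic poly = G_den * H_den + G_num * H_num = (s^3 + 12.2*s^2 + 49.11*s + 65.142) + (8*s + 0.8) = s^3 + 12.2*s^2 + 57.11*s + 65.942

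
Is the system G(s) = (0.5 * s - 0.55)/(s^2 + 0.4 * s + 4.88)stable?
Denominator: s^2 + 0.4*s + 4.88. Poles: -0.2 + 2.2j, -0.2 - 2.2j. All Re(p)<0: Yes (stable)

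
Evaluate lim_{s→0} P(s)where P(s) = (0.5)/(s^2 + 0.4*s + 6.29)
DC gain = P(0) = num(0)/den(0) = 0.5/6.29 = 0.07949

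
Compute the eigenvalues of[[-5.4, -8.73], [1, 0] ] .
Eigenvalues solve det(λI - A) = 0.
Characteristic polynomial: λ^2 + 5.4*λ + 8.73 = 0.
Roots: -2.7 + 1.2j, -2.7 - 1.2j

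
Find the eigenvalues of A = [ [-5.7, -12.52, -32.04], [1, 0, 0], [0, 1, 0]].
Eigenvalues solve det(λI - A) = 0.
Characteristic polynomial: λ^3 + 5.7*λ^2 + 12.52*λ + 32.04 = 0.
Factor: (λ + 4.5)(λ^2 + 1.2*λ + 7.12) = 0.
Roots: -0.6 + 2.6j, -0.6 - 2.6j, -4.5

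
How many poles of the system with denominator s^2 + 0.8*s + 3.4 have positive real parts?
Poles: -0.4 + 1.8j, -0.4 - 1.8j. RHP poles (Re>0): 0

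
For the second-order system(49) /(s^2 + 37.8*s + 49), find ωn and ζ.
Standard form: ωn²/(s²+2ζωn·s+ωn²).
const=49=ωn² → ωn=7, s coeff=37.8=2ζωn → ζ=2.7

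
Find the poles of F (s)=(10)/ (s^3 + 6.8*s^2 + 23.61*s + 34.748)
Set denominator = 0: s^3 + 6.8*s^2 + 23.61*s + 34.748 = (s + 2.8)(s^2 + 4*s + 12.41) = 0 → Poles: -2 + 2.9j, -2 - 2.9j, -2.8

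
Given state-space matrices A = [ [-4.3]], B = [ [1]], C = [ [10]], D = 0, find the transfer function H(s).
H(s) = C(sI - A)⁻¹B + D.
Characteristic polynomial det(sI - A) = s + 4.3.
Numerator from C·adj(sI-A)·B + D·det(sI-A) = 10.
H(s) = (10)/(s + 4.3)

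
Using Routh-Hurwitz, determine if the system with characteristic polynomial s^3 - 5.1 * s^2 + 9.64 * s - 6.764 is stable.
Routh array:
s^3: [1, 9.64]; s^2: [-5.1, -6.764]; s^1: [8.31373]; s^0: [-6.764]
First column: [1, -5.1, 8.31373, -6.764]. Sign changes = 3.
No, unstable (3 RHP root(s))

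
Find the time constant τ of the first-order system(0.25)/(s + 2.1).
First-order system: τ = -1/pole. Pole = -2.1. τ = -1/(-2.1) = 0.4762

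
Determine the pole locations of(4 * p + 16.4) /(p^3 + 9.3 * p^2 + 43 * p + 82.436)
Set denominator = 0: p^3 + 9.3*p^2 + 43*p + 82.436 = (p + 3.7)(p^2 + 5.6*p + 22.28) = 0 → Poles: -2.8 + 3.8j, -2.8 - 3.8j, -3.7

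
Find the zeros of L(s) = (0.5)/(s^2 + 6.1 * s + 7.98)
Numerator is a nonzero constant (0.5) → Zeros: none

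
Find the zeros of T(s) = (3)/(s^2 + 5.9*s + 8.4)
Numerator is a nonzero constant (3) → Zeros: none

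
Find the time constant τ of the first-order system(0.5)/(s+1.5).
First-order system: τ = -1/pole. Pole = -1.5. τ = -1/(-1.5) = 0.6667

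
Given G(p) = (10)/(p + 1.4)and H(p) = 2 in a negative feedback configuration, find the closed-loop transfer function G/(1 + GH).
Closed-loop T = G/(1+GH).
Numerator: G_num * H_den = 10.
Denominator: G_den * H_den + G_num * H_num = (p + 1.4) + (20) = p + 21.4.
T(p) = (10)/(p + 21.4)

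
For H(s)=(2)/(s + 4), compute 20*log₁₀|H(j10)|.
Substitute s = j*10: H(j10) = 0.0689655 - 0.172414j.
|H(j10)| = sqrt(Re² + Im²) = 0.1857.
20*log₁₀(0.1857) = -14.62 dB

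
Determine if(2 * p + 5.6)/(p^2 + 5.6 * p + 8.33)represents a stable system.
Denominator: p^2 + 5.6*p + 8.33. Poles: -2.8 + 0.7j, -2.8 - 0.7j. All Re(p)<0: Yes (stable)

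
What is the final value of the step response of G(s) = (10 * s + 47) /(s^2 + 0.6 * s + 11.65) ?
FVT: lim_{t→∞} y(t) = lim_{s→0} s*Y(s) where Y(s) = G(s)/s.
= lim_{s→0} G(s) = G(0) = num(0)/den(0) = 47/11.65 = 4.034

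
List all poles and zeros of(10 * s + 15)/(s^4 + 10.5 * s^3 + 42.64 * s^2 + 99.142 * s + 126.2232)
Set denominator = 0: s^4 + 10.5*s^3 + 42.64*s^2 + 99.142*s + 126.2232 = (s + 3.6)(s + 4.7)(s^2 + 2.2*s + 7.46) = 0 → Poles: -1.1 + 2.5j, -1.1 - 2.5j, -3.6, -4.7
Set numerator = 0: 10*s + 15 = 0 → Zeros: -1.5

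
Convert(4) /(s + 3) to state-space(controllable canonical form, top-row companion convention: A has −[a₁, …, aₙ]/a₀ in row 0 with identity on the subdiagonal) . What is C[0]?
Reachable canonical form: C = numerator coefficients (right-aligned, zero-padded to length n).
num = 4, C = [[4]].
C[0] = 4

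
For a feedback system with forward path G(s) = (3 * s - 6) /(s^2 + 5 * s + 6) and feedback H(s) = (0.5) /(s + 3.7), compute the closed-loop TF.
Closed-loop T = G/(1+GH).
Numerator: G_num * H_den = 3*s^2 + 5.1*s - 22.2.
Denominator: G_den * H_den + G_num * H_num = (s^3 + 8.7*s^2 + 24.5*s + 22.2) + (1.5*s - 3) = s^3 + 8.7*s^2 + 26*s + 19.2.
T(s) = (3*s^2 + 5.1*s - 22.2)/(s^3 + 8.7*s^2 + 26*s + 19.2)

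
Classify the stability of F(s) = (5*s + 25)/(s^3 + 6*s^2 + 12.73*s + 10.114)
Denominator: s^3 + 6*s^2 + 12.73*s + 10.114 = (s + 2.6)(s^2 + 3.4*s + 3.89). Poles: -1.7 + 1j, -1.7 - 1j, -2.6. Stable (all poles in LHP)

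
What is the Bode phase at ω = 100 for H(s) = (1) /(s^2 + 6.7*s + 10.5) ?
Substitute s = j*100: H(j100) = -9.96568e-05 - 6.68402e-06j.
∠H(j100) = atan2(Im, Re) = atan2(-6.68402e-06, -9.96568e-05) = -176.16°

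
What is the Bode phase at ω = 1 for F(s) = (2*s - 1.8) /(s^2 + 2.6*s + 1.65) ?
Substitute s = j*1: F(j1) = 0.561086 + 0.832579j.
∠F(j1) = atan2(Im, Re) = atan2(0.832579, 0.561086) = 56.02°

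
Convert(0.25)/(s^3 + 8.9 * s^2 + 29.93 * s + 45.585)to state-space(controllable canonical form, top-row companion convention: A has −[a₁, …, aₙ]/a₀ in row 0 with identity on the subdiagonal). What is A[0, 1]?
Reachable canonical form for den = s^3 + 8.9*s^2 + 29.93*s + 45.585: top row of A = -[a₁,a₂,...,aₙ]/a₀, ones on the subdiagonal, zeros elsewhere.
A = [[-8.9, -29.93, -45.585], [1, 0, 0], [0, 1, 0]].
A[0,1] = -29.93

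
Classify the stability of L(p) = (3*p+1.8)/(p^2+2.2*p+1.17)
Denominator: p^2 + 2.2*p + 1.17 = (p + 0.9)(p + 1.3). Poles: -0.9, -1.3. Stable (all poles in LHP)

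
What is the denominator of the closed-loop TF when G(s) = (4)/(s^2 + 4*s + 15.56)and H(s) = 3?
Characteristic poly = G_den * H_den + G_num * H_num = (s^2 + 4*s + 15.56) + (12) = s^2 + 4*s + 27.56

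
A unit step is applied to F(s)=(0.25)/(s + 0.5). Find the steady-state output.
FVT: lim_{t→∞} y(t) = lim_{s→0} s*Y(s) where Y(s) = F(s)/s.
= lim_{s→0} F(s) = F(0) = num(0)/den(0) = 0.25/0.5 = 0.5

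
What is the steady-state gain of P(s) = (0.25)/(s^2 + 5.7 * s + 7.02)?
DC gain = P(0) = num(0)/den(0) = 0.25/7.02 = 0.03561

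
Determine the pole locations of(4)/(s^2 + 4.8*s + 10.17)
Set denominator = 0: s^2 + 4.8*s + 10.17 = 0 → Poles: -2.4 + 2.1j, -2.4 - 2.1j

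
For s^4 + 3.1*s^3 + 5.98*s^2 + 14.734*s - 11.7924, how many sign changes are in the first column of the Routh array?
Routh array:
s^4: [1, 5.98, -11.7924]; s^3: [3.1, 14.734]; s^2: [1.2271, -11.7924]; s^1: [44.525]; s^0: [-11.7924]
First column: [1, 3.1, 1.2271, 44.525, -11.7924]. Sign changes = 1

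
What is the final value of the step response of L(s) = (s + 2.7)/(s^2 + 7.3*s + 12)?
FVT: lim_{t→∞} y(t) = lim_{s→0} s*Y(s) where Y(s) = L(s)/s.
= lim_{s→0} L(s) = L(0) = num(0)/den(0) = 2.7/12 = 0.225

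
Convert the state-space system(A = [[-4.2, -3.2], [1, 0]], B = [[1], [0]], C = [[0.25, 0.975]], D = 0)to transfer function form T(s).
T(s) = C(sI - A)⁻¹B + D.
Characteristic polynomial det(sI - A) = s^2 + 4.2*s + 3.2.
Numerator from C·adj(sI-A)·B + D·det(sI-A) = 0.25*s + 0.975.
T(s) = (0.25*s + 0.975)/(s^2 + 4.2*s + 3.2)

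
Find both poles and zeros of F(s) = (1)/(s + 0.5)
Set denominator = 0: s + 0.5 = 0 → Poles: -0.5
Numerator is a nonzero constant (1) → Zeros: none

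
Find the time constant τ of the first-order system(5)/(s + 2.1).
First-order system: τ = -1/pole. Pole = -2.1. τ = -1/(-2.1) = 0.4762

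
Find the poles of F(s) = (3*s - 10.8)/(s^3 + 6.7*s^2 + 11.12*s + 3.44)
Set denominator = 0: s^3 + 6.7*s^2 + 11.12*s + 3.44 = (s + 0.4)(s + 2)(s + 4.3) = 0 → Poles: -0.4, -2, -4.3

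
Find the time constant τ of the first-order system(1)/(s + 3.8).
First-order system: τ = -1/pole. Pole = -3.8. τ = -1/(-3.8) = 0.2632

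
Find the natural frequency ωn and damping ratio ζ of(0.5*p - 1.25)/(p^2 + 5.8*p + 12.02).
Underdamped: complex pole -2.9 + 1.9j. ωn = |pole| = 3.467, ζ = -Re(pole)/ωn = 0.8365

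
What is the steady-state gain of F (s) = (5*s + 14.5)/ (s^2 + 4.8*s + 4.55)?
DC gain = F(0) = num(0)/den(0) = 14.5/4.55 = 3.187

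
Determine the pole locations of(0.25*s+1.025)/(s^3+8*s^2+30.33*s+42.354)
Set denominator = 0: s^3 + 8*s^2 + 30.33*s + 42.354 = (s + 2.6)(s^2 + 5.4*s + 16.29) = 0 → Poles: -2.6, -2.7 + 3j, -2.7 - 3j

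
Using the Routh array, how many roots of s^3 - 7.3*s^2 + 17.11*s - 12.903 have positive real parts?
Routh array:
s^3: [1, 17.11]; s^2: [-7.3, -12.903]; s^1: [15.3425]; s^0: [-12.903]
First column: [1, -7.3, 15.3425, -12.903]. Sign changes = RHP roots = 3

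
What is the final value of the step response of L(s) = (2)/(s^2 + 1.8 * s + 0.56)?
FVT: lim_{t→∞} y(t) = lim_{s→0} s*Y(s) where Y(s) = L(s)/s.
= lim_{s→0} L(s) = L(0) = num(0)/den(0) = 2/0.56 = 3.571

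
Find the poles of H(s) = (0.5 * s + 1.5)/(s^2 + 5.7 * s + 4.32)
Set denominator = 0: s^2 + 5.7*s + 4.32 = (s + 0.9)(s + 4.8) = 0 → Poles: -0.9, -4.8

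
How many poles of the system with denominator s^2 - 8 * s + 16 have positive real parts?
s^2 - 8*s + 16 = (s - 4)(s - 4). Poles: 4, 4. RHP poles (Re>0): 2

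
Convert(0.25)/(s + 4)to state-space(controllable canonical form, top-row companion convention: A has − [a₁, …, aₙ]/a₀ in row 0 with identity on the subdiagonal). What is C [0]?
Reachable canonical form: C = numerator coefficients (right-aligned, zero-padded to length n).
num = 0.25, C = [[0.25]].
C[0] = 0.25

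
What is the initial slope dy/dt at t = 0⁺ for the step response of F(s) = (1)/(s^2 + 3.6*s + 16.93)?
IVT: y'(0⁺) = lim_{s→∞} s²·Y(s) = lim_{s→∞} s·F(s).
deg(num) = 0, deg(den) = 2, relative degree = 2 ≥ 2, so s·F(s) → 0. Initial slope = 0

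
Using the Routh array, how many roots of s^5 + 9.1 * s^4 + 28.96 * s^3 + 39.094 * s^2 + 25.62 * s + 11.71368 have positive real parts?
Routh array:
s^5: [1, 28.96, 25.62]; s^4: [9.1, 39.094, 11.71368]; s^3: [24.664, 24.3328]; s^2: [30.1162, 11.71368]; s^1: [14.7397]; s^0: [11.71368]
First column: [1, 9.1, 24.664, 30.1162, 14.7397, 11.71368]. Sign changes = RHP roots = 0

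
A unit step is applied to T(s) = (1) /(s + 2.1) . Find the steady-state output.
FVT: lim_{t→∞} y(t) = lim_{s→0} s*Y(s) where Y(s) = T(s)/s.
= lim_{s→0} T(s) = T(0) = num(0)/den(0) = 1/2.1 = 0.4762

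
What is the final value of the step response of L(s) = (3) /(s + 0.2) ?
FVT: lim_{t→∞} y(t) = lim_{s→0} s*Y(s) where Y(s) = L(s)/s.
= lim_{s→0} L(s) = L(0) = num(0)/den(0) = 3/0.2 = 15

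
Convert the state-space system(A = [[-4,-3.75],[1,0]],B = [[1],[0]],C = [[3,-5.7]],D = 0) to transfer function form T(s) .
T(s) = C(sI - A)⁻¹B + D.
Characteristic polynomial det(sI - A) = s^2 + 4*s + 3.75.
Numerator from C·adj(sI-A)·B + D·det(sI-A) = 3*s - 5.7.
T(s) = (3*s - 5.7)/(s^2 + 4*s + 3.75)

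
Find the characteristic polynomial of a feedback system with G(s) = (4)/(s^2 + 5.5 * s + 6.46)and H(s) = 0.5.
Characteristic poly = G_den * H_den + G_num * H_num = (s^2 + 5.5*s + 6.46) + (2) = s^2 + 5.5*s + 8.46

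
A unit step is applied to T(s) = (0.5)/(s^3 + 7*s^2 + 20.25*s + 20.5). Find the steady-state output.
FVT: lim_{t→∞} y(t) = lim_{s→0} s*Y(s) where Y(s) = T(s)/s.
= lim_{s→0} T(s) = T(0) = num(0)/den(0) = 0.5/20.5 = 0.02439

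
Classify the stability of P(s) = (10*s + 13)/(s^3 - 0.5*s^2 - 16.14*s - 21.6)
Denominator: s^3 - 0.5*s^2 - 16.14*s - 21.6 = (s - 4.8)(s + 1.8)(s + 2.5). Poles: -1.8, -2.5, 4.8. Unstable (1 pole(s) in RHP)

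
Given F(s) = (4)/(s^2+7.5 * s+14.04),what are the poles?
Set denominator = 0: s^2 + 7.5*s + 14.04 = (s + 3.9)(s + 3.6) = 0 → Poles: -3.6, -3.9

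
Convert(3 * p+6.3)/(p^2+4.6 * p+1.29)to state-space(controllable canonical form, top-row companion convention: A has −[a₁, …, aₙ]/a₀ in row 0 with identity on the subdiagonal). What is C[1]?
Reachable canonical form: C = numerator coefficients (right-aligned, zero-padded to length n).
num = 3*p + 6.3, C = [[3, 6.3]].
C[1] = 6.3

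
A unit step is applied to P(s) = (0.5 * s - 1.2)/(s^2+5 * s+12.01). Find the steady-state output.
FVT: lim_{t→∞} y(t) = lim_{s→0} s*Y(s) where Y(s) = P(s)/s.
= lim_{s→0} P(s) = P(0) = num(0)/den(0) = -1.2/12.01 = -0.09992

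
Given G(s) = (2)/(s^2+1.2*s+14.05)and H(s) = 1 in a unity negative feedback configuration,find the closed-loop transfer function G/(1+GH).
Closed-loop T = G/(1+GH).
Numerator: G_num * H_den = 2.
Denominator: G_den * H_den + G_num * H_num = (s^2 + 1.2*s + 14.05) + (2) = s^2 + 1.2*s + 16.05.
T(s) = (2)/(s^2 + 1.2*s + 16.05)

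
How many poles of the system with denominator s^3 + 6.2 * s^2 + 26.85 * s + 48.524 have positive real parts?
s^3 + 6.2*s^2 + 26.85*s + 48.524 = (s + 2.8)(s^2 + 3.4*s + 17.33). Poles: -1.7 + 3.8j, -1.7 - 3.8j, -2.8. RHP poles (Re>0): 0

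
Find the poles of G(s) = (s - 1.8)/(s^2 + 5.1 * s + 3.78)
Set denominator = 0: s^2 + 5.1*s + 3.78 = (s + 0.9)(s + 4.2) = 0 → Poles: -0.9, -4.2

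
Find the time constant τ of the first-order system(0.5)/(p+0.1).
First-order system: τ = -1/pole. Pole = -0.1. τ = -1/(-0.1) = 10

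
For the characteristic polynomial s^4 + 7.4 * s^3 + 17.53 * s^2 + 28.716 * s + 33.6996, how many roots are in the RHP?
s^4 + 7.4*s^3 + 17.53*s^2 + 28.716*s + 33.6996 = (s + 4.6)(s + 2.2)(s^2 + 0.6*s + 3.33). Poles: -0.3 + 1.8j, -0.3 - 1.8j, -2.2, -4.6. RHP poles (Re>0): 0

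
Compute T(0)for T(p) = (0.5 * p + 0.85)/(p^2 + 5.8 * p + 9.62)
DC gain = T(0) = num(0)/den(0) = 0.85/9.62 = 0.08836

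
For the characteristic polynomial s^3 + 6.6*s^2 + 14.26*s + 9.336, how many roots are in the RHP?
s^3 + 6.6*s^2 + 14.26*s + 9.336 = (s + 1.2)(s^2 + 5.4*s + 7.78). Poles: -1.2, -2.7 + 0.7j, -2.7 - 0.7j. RHP poles (Re>0): 0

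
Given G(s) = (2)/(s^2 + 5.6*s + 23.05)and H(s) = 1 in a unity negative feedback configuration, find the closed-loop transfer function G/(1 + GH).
Closed-loop T = G/(1+GH).
Numerator: G_num * H_den = 2.
Denominator: G_den * H_den + G_num * H_num = (s^2 + 5.6*s + 23.05) + (2) = s^2 + 5.6*s + 25.05.
T(s) = (2)/(s^2 + 5.6*s + 25.05)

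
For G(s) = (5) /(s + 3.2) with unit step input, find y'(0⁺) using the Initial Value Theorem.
IVT: y'(0⁺) = lim_{s→∞} s²·Y(s) = lim_{s→∞} s·G(s).
deg(num) = 0, deg(den) = 1, relative degree = 1, so s·G(s) → (leading num)/(leading den) = 5/1 = 5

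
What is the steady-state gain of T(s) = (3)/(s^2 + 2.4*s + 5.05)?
DC gain = T(0) = num(0)/den(0) = 3/5.05 = 0.5941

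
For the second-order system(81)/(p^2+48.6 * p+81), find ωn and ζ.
Standard form: ωn²/(p²+2ζωn·p+ωn²).
const=81=ωn² → ωn=9, p coeff=48.6=2ζωn → ζ=2.7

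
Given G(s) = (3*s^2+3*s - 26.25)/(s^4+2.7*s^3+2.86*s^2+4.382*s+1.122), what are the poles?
Set denominator = 0: s^4 + 2.7*s^3 + 2.86*s^2 + 4.382*s + 1.122 = (s + 2.2)(s + 0.3)(s^2 + 0.2*s + 1.7) = 0 → Poles: -0.1 + 1.3j, -0.1 - 1.3j, -0.3, -2.2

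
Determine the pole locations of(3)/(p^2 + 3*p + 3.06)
Set denominator = 0: p^2 + 3*p + 3.06 = 0 → Poles: -1.5 + 0.9j, -1.5 - 0.9j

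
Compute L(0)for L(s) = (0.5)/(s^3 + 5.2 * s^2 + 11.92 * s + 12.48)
DC gain = L(0) = num(0)/den(0) = 0.5/12.48 = 0.04006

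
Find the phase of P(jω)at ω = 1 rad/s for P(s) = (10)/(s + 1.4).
Substitute s = j*1: P(j1) = 4.72973 - 3.37838j.
∠P(j1) = atan2(Im, Re) = atan2(-3.37838, 4.72973) = -35.54°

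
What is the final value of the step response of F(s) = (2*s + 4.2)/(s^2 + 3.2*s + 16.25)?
FVT: lim_{t→∞} y(t) = lim_{s→0} s*Y(s) where Y(s) = F(s)/s.
= lim_{s→0} F(s) = F(0) = num(0)/den(0) = 4.2/16.25 = 0.2585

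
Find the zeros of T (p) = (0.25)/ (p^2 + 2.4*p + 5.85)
Numerator is a nonzero constant (0.25) → Zeros: none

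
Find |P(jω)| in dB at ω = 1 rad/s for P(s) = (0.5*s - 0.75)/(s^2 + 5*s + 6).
Substitute s = j*1: P(j1) = -0.025 + 0.125j.
|P(j1)| = sqrt(Re² + Im²) = 0.1275.
20*log₁₀(0.1275) = -17.89 dB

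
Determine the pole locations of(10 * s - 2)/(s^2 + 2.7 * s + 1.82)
Set denominator = 0: s^2 + 2.7*s + 1.82 = (s + 1.3)(s + 1.4) = 0 → Poles: -1.3, -1.4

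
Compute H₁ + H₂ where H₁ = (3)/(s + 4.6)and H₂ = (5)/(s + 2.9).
Parallel: H = H₁ + H₂ = (n₁·d₂ + n₂·d₁)/(d₁·d₂).
n₁·d₂ = 3*s + 8.7. n₂·d₁ = 5*s + 23. Sum = 8*s + 31.7. d₁·d₂ = s^2 + 7.5*s + 13.34.
H(s) = (8*s + 31.7)/(s^2 + 7.5*s + 13.34)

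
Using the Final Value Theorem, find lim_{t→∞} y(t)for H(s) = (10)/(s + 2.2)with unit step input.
FVT: lim_{t→∞} y(t) = lim_{s→0} s*Y(s) where Y(s) = H(s)/s.
= lim_{s→0} H(s) = H(0) = num(0)/den(0) = 10/2.2 = 4.545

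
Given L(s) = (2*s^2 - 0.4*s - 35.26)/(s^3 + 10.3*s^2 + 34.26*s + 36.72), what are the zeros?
Set numerator = 0: 2*s^2 - 0.4*s - 35.26 = 2*(s - 4.3)(s + 4.1) = 0 → Zeros: -4.1, 4.3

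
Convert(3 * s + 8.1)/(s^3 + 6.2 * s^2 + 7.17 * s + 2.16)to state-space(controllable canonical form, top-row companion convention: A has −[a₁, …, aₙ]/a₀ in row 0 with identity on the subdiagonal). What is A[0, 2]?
Reachable canonical form for den = s^3 + 6.2*s^2 + 7.17*s + 2.16: top row of A = -[a₁,a₂,...,aₙ]/a₀, ones on the subdiagonal, zeros elsewhere.
A = [[-6.2, -7.17, -2.16], [1, 0, 0], [0, 1, 0]].
A[0,2] = -2.16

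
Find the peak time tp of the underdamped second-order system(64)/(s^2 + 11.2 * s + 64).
Standard form: ωn²/(s²+2ζωn·s+ωn²) → ωn = 8, ζ = 0.7.
ωd = ωn·√(1-ζ²) = 8·√(1-0.7²) = 5.713.
tp = π/ωd = π/5.713 = 0.5499 s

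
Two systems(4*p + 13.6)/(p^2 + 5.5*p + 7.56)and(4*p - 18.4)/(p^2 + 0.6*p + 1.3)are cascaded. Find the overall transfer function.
Series: H = H₁ · H₂ = (n₁·n₂)/(d₁·d₂).
Num: n₁·n₂ = 16*p^2 - 19.2*p - 250.24. Den: d₁·d₂ = p^4 + 6.1*p^3 + 12.16*p^2 + 11.686*p + 9.828.
H(p) = (16*p^2 - 19.2*p - 250.24)/(p^4 + 6.1*p^3 + 12.16*p^2 + 11.686*p + 9.828)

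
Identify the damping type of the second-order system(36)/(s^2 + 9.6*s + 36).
Standard form: ωn²/(s²+2ζωn·s+ωn²) gives ωn=6, ζ=0.8.
Underdamped (ζ = 0.8 < 1)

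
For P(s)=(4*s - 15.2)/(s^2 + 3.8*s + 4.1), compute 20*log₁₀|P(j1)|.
Substitute s = j*1: P(j1) = -1.32723 + 2.91726j.
|P(j1)| = sqrt(Re² + Im²) = 3.205.
20*log₁₀(3.205) = 10.12 dB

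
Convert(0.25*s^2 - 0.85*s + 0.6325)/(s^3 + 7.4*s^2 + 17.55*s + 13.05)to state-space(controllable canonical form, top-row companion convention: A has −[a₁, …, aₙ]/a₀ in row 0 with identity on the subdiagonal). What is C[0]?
Reachable canonical form: C = numerator coefficients (right-aligned, zero-padded to length n).
num = 0.25*s^2 - 0.85*s + 0.6325, C = [[0.25, -0.85, 0.6325]].
C[0] = 0.25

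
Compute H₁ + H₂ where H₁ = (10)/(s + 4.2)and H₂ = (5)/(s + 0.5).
Parallel: H = H₁ + H₂ = (n₁·d₂ + n₂·d₁)/(d₁·d₂).
n₁·d₂ = 10*s + 5. n₂·d₁ = 5*s + 21. Sum = 15*s + 26. d₁·d₂ = s^2 + 4.7*s + 2.1.
H(s) = (15*s + 26)/(s^2 + 4.7*s + 2.1)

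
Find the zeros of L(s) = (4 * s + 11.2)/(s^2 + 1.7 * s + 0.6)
Set numerator = 0: 4*s + 11.2 = 0 → Zeros: -2.8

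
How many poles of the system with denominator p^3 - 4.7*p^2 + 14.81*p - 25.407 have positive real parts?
p^3 - 4.7*p^2 + 14.81*p - 25.407 = (p - 2.7)(p^2 - 2*p + 9.41). Poles: 1 + 2.9j, 1 - 2.9j, 2.7. RHP poles (Re>0): 3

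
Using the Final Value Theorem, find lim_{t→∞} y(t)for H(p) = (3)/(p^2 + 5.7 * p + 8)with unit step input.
FVT: lim_{t→∞} y(t) = lim_{p→0} p*Y(p) where Y(p) = H(p)/p.
= lim_{p→0} H(p) = H(0) = num(0)/den(0) = 3/8 = 0.375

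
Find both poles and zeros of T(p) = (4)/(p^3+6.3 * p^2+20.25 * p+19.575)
Set denominator = 0: p^3 + 6.3*p^2 + 20.25*p + 19.575 = (p + 1.5)(p^2 + 4.8*p + 13.05) = 0 → Poles: -1.5, -2.4 + 2.7j, -2.4 - 2.7j
Numerator is a nonzero constant (4) → Zeros: none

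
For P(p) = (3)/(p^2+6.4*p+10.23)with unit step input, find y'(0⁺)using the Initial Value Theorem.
IVT: y'(0⁺) = lim_{p→∞} p²·Y(p) = lim_{p→∞} p·P(p).
deg(num) = 0, deg(den) = 2, relative degree = 2 ≥ 2, so p·P(p) → 0. Initial slope = 0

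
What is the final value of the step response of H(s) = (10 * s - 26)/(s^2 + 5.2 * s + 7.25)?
FVT: lim_{t→∞} y(t) = lim_{s→0} s*Y(s) where Y(s) = H(s)/s.
= lim_{s→0} H(s) = H(0) = num(0)/den(0) = -26/7.25 = -3.586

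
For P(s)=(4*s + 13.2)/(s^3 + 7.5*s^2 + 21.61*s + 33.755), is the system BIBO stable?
Denominator: s^3 + 7.5*s^2 + 21.61*s + 33.755 = (s + 4.3)(s^2 + 3.2*s + 7.85). Poles: -1.6 + 2.3j, -1.6 - 2.3j, -4.3. All Re(p)<0: Yes (stable)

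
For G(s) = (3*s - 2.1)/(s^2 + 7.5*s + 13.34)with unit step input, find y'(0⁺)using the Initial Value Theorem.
IVT: y'(0⁺) = lim_{s→∞} s²·Y(s) = lim_{s→∞} s·G(s).
deg(num) = 1, deg(den) = 2, relative degree = 1, so s·G(s) → (leading num)/(leading den) = 3/1 = 3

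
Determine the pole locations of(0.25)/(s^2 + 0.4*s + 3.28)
Set denominator = 0: s^2 + 0.4*s + 3.28 = 0 → Poles: -0.2 + 1.8j, -0.2 - 1.8j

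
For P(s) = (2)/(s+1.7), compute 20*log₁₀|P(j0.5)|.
Substitute s = j*0.5: P(j0.5) = 1.0828 - 0.318471j.
|P(j0.5)| = sqrt(Re² + Im²) = 1.129.
20*log₁₀(1.129) = 1.05 dB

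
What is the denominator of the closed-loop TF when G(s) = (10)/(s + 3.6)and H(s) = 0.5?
Characteristic poly = G_den * H_den + G_num * H_num = (s + 3.6) + (5) = s + 8.6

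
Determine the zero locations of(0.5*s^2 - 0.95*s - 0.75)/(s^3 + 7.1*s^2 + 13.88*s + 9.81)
Set numerator = 0: 0.5*s^2 - 0.95*s - 0.75 = 0.5*(s + 0.6)(s - 2.5) = 0 → Zeros: -0.6, 2.5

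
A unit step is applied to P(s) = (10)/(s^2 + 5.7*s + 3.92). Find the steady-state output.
FVT: lim_{t→∞} y(t) = lim_{s→0} s*Y(s) where Y(s) = P(s)/s.
= lim_{s→0} P(s) = P(0) = num(0)/den(0) = 10/3.92 = 2.551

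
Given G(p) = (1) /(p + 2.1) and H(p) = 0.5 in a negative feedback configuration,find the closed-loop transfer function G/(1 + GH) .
Closed-loop T = G/(1+GH).
Numerator: G_num * H_den = 1.
Denominator: G_den * H_den + G_num * H_num = (p + 2.1) + (0.5) = p + 2.6.
T(p) = (1)/(p + 2.6)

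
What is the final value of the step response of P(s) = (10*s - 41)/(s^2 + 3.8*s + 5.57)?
FVT: lim_{t→∞} y(t) = lim_{s→0} s*Y(s) where Y(s) = P(s)/s.
= lim_{s→0} P(s) = P(0) = num(0)/den(0) = -41/5.57 = -7.361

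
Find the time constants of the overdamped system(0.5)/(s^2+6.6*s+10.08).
Overdamped: real poles at -2.4, -4.2. τ = -1/pole → τ₁ = 0.4167, τ₂ = 0.2381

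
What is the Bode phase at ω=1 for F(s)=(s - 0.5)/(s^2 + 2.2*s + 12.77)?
Substitute s = j*1: F(j1) = -0.0257022 + 0.0897659j.
∠F(j1) = atan2(Im, Re) = atan2(0.0897659, -0.0257022) = 105.98°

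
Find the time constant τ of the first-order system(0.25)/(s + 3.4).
First-order system: τ = -1/pole. Pole = -3.4. τ = -1/(-3.4) = 0.2941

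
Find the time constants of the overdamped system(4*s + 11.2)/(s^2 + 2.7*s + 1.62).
Overdamped: real poles at -1.8, -0.9. τ = -1/pole → τ₁ = 0.5556, τ₂ = 1.111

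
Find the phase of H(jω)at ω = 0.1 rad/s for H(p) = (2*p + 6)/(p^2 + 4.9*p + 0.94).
Substitute p = j*0.1: H(j0.1) = 5.13846 - 2.49231j.
∠H(j0.1) = atan2(Im, Re) = atan2(-2.49231, 5.13846) = -25.87°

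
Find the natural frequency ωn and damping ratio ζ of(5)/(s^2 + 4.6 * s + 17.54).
Underdamped: complex pole -2.3 + 3.5j. ωn = |pole| = 4.188, ζ = -Re(pole)/ωn = 0.5492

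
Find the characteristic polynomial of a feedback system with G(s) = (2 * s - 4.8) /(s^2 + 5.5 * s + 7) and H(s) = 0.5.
Characteristic poly = G_den * H_den + G_num * H_num = (s^2 + 5.5*s + 7) + (s - 2.4) = s^2 + 6.5*s + 4.6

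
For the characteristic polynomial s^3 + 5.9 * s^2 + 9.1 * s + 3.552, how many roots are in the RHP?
s^3 + 5.9*s^2 + 9.1*s + 3.552 = (s + 0.6)(s + 3.7)(s + 1.6). Poles: -0.6, -1.6, -3.7. RHP poles (Re>0): 0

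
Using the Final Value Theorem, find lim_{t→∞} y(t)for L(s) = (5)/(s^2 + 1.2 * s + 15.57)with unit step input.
FVT: lim_{t→∞} y(t) = lim_{s→0} s*Y(s) where Y(s) = L(s)/s.
= lim_{s→0} L(s) = L(0) = num(0)/den(0) = 5/15.57 = 0.3211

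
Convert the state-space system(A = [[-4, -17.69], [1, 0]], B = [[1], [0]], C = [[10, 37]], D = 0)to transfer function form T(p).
T(p) = C(pI - A)⁻¹B + D.
Characteristic polynomial det(pI - A) = p^2 + 4*p + 17.69.
Numerator from C·adj(pI-A)·B + D·det(pI-A) = 10*p + 37.
T(p) = (10*p + 37)/(p^2 + 4*p + 17.69)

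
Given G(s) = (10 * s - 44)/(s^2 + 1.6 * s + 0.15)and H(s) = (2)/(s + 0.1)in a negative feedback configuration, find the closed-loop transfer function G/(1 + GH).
Closed-loop T = G/(1+GH).
Numerator: G_num * H_den = 10*s^2 - 43*s - 4.4.
Denominator: G_den * H_den + G_num * H_num = (s^3 + 1.7*s^2 + 0.31*s + 0.015) + (20*s - 88) = s^3 + 1.7*s^2 + 20.31*s - 87.985.
T(s) = (10*s^2 - 43*s - 4.4)/(s^3 + 1.7*s^2 + 20.31*s - 87.985)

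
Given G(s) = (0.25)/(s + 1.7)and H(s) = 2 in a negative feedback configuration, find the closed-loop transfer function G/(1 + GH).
Closed-loop T = G/(1+GH).
Numerator: G_num * H_den = 0.25.
Denominator: G_den * H_den + G_num * H_num = (s + 1.7) + (0.5) = s + 2.2.
T(s) = (0.25)/(s + 2.2)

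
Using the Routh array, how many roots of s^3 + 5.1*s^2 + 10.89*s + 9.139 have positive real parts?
Routh array:
s^3: [1, 10.89]; s^2: [5.1, 9.139]; s^1: [9.09804]; s^0: [9.139]
First column: [1, 5.1, 9.09804, 9.139]. Sign changes = RHP roots = 0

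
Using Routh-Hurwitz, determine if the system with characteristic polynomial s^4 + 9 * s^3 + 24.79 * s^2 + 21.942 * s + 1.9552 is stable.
Routh array:
s^4: [1, 24.79, 1.9552]; s^3: [9, 21.942]; s^2: [22.352, 1.9552]; s^1: [21.1547]; s^0: [1.9552]
First column: [1, 9, 22.352, 21.1547, 1.9552]. Sign changes = 0.
Yes, stable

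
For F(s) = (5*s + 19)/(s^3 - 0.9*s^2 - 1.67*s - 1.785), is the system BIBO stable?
Denominator: s^3 - 0.9*s^2 - 1.67*s - 1.785 = (s - 2.1)(s^2 + 1.2*s + 0.85). Poles: -0.6 + 0.7j, -0.6 - 0.7j, 2.1. All Re(p)<0: No (unstable)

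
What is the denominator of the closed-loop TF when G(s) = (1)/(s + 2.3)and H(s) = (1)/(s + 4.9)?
Characteristic poly = G_den * H_den + G_num * H_num = (s^2 + 7.2*s + 11.27) + (1) = s^2 + 7.2*s + 12.27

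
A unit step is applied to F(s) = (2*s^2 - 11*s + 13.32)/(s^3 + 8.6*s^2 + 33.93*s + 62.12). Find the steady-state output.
FVT: lim_{t→∞} y(t) = lim_{s→0} s*Y(s) where Y(s) = F(s)/s.
= lim_{s→0} F(s) = F(0) = num(0)/den(0) = 13.32/62.12 = 0.2144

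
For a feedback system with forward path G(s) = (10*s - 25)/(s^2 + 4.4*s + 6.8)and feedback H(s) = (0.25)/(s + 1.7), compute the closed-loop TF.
Closed-loop T = G/(1+GH).
Numerator: G_num * H_den = 10*s^2 - 8*s - 42.5.
Denominator: G_den * H_den + G_num * H_num = (s^3 + 6.1*s^2 + 14.28*s + 11.56) + (2.5*s - 6.25) = s^3 + 6.1*s^2 + 16.78*s + 5.31.
T(s) = (10*s^2 - 8*s - 42.5)/(s^3 + 6.1*s^2 + 16.78*s + 5.31)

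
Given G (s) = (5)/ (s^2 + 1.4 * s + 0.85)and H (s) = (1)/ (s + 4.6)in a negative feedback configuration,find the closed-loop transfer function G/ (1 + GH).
Closed-loop T = G/(1+GH).
Numerator: G_num * H_den = 5*s + 23.
Denominator: G_den * H_den + G_num * H_num = (s^3 + 6*s^2 + 7.29*s + 3.91) + (5) = s^3 + 6*s^2 + 7.29*s + 8.91.
T(s) = (5*s + 23)/(s^3 + 6*s^2 + 7.29*s + 8.91)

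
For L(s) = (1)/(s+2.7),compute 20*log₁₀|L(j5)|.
Substitute s = j*5: L(j5) = 0.0836172 - 0.154847j.
|L(j5)| = sqrt(Re² + Im²) = 0.176.
20*log₁₀(0.176) = -15.09 dB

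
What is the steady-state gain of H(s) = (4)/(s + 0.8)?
DC gain = H(0) = num(0)/den(0) = 4/0.8 = 5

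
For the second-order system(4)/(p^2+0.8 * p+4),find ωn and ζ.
Standard form: ωn²/(p²+2ζωn·p+ωn²).
const=4=ωn² → ωn=2, p coeff=0.8=2ζωn → ζ=0.2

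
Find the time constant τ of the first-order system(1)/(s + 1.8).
First-order system: τ = -1/pole. Pole = -1.8. τ = -1/(-1.8) = 0.5556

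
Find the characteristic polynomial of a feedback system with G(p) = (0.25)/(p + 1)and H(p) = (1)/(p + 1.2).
Characteristic poly = G_den * H_den + G_num * H_num = (p^2 + 2.2*p + 1.2) + (0.25) = p^2 + 2.2*p + 1.45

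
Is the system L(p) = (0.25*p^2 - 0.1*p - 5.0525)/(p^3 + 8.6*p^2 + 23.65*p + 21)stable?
Denominator: p^3 + 8.6*p^2 + 23.65*p + 21 = (p + 4)(p + 2.1)(p + 2.5). Poles: -2.1, -2.5, -4. All Re(p)<0: Yes (stable)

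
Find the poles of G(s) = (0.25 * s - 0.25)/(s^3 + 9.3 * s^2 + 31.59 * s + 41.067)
Set denominator = 0: s^3 + 9.3*s^2 + 31.59*s + 41.067 = (s + 3.9)(s^2 + 5.4*s + 10.53) = 0 → Poles: -2.7 + 1.8j, -2.7 - 1.8j, -3.9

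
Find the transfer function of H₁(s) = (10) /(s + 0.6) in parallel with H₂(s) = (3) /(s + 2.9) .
Parallel: H = H₁ + H₂ = (n₁·d₂ + n₂·d₁)/(d₁·d₂).
n₁·d₂ = 10*s + 29. n₂·d₁ = 3*s + 1.8. Sum = 13*s + 30.8. d₁·d₂ = s^2 + 3.5*s + 1.74.
H(s) = (13*s + 30.8)/(s^2 + 3.5*s + 1.74)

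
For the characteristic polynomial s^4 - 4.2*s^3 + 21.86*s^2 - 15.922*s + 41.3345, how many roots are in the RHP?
s^4 - 4.2*s^3 + 21.86*s^2 - 15.922*s + 41.3345 = (s^2 - 0.4*s + 2.29)(s^2 - 3.8*s + 18.05). Poles: 0.2 + 1.5j, 0.2 - 1.5j, 1.9 + 3.8j, 1.9 - 3.8j. RHP poles (Re>0): 4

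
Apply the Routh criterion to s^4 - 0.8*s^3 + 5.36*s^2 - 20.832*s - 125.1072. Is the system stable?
Routh array:
s^4: [1, 5.36, -125.1072]; s^3: [-0.8, -20.832]; s^2: [-20.68, -125.1072]; s^1: [-15.9923]; s^0: [-125.1072]
First column: [1, -0.8, -20.68, -15.9923, -125.1072]. Sign changes = 1.
No, unstable (1 RHP root(s))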